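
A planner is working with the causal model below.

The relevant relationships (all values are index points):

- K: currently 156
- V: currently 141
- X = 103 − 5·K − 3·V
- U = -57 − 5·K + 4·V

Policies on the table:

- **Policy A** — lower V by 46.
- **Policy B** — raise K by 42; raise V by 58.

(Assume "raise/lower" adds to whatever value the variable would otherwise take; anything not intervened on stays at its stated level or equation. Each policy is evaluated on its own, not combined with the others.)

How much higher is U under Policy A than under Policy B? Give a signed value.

Policy A (V − 46):
  K = 156
  V = 141 − 46 = 95
  U = -57 − 5·156 + 4·95 = -457
Policy B (K + 42, V + 58):
  K = 156 + 42 = 198
  V = 141 + 58 = 199
  U = -57 − 5·198 + 4·199 = -251
U: -457 − (-251) = -206

-206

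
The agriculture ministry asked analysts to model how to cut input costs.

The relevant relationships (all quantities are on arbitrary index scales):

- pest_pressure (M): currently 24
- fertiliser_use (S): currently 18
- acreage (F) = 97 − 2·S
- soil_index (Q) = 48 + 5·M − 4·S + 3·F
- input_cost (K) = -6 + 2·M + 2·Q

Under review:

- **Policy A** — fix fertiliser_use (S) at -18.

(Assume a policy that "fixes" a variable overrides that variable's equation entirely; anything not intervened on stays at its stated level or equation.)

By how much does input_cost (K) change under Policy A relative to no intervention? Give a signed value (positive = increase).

720

Baseline:
  M = 24
  S = 18
  F = 97 − 2·18 = 61
  Q = 48 + 5·24 − 4·18 + 3·61 = 279
  K = -6 + 2·24 + 2·279 = 600
Policy A (S := -18):
  M = 24
  S = -18
  F = 97 − 2·(-18) = 133
  Q = 48 + 5·24 − 4·(-18) + 3·133 = 639
  K = -6 + 2·24 + 2·639 = 1320
Change in K: 1320 − 600 = 720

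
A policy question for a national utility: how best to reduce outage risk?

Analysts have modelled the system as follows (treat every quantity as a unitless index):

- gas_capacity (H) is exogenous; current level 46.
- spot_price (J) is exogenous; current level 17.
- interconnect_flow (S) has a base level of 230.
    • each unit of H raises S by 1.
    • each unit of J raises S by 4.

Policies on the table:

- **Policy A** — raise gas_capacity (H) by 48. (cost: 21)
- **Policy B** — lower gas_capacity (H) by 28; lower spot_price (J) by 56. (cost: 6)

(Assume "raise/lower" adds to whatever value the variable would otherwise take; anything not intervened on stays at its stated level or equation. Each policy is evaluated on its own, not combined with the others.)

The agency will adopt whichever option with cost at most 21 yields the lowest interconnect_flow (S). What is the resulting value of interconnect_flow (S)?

92

Policy A (H + 48):
  H = 46 + 48 = 94
  J = 17
  S = 230 + 94 + 4·17 = 392
Policy B (H − 28, J − 56):
  H = 46 − 28 = 18
  J = 17 − 56 = -39
  S = 230 + 18 + 4·(-39) = 92
Comparing — Policy A: S=392, Policy B: S=92. Lowest is 92 (Policy B).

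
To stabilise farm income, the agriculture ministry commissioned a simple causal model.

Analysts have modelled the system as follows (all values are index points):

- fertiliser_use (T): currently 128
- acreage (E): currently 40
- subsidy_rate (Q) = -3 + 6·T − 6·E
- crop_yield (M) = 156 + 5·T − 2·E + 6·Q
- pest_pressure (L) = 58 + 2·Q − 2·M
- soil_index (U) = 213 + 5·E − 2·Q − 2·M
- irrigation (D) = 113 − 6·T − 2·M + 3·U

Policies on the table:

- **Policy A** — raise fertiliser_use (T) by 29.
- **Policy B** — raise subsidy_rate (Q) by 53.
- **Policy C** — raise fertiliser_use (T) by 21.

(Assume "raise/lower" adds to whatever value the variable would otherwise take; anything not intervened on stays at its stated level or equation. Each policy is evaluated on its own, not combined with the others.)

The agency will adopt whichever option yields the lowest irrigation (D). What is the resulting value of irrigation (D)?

Policy A (T + 29):
  T = 128 + 29 = 157
  E = 40
  Q = -3 + 6·157 − 6·40 = 699
  M = 156 + 5·157 − 2·40 + 6·699 = 5055
  U = 213 + 5·40 − 2·699 − 2·5055 = -11095
  D = 113 − 6·157 − 2·5055 + 3·(-11095) = -44224
Policy B (Q + 53):
  T = 128
  E = 40
  Q = -3 + 6·128 − 6·40 (+53 from intervention) = 578
  M = 156 + 5·128 − 2·40 + 6·578 = 4184
  U = 213 + 5·40 − 2·578 − 2·4184 = -9111
  D = 113 − 6·128 − 2·4184 + 3·(-9111) = -36356
Policy C (T + 21):
  T = 128 + 21 = 149
  E = 40
  Q = -3 + 6·149 − 6·40 = 651
  M = 156 + 5·149 − 2·40 + 6·651 = 4727
  U = 213 + 5·40 − 2·651 − 2·4727 = -10343
  D = 113 − 6·149 − 2·4727 + 3·(-10343) = -41264
Comparing — Policy A: D=-44224, Policy B: D=-36356, Policy C: D=-41264. Lowest is -44224 (Policy A).

-44224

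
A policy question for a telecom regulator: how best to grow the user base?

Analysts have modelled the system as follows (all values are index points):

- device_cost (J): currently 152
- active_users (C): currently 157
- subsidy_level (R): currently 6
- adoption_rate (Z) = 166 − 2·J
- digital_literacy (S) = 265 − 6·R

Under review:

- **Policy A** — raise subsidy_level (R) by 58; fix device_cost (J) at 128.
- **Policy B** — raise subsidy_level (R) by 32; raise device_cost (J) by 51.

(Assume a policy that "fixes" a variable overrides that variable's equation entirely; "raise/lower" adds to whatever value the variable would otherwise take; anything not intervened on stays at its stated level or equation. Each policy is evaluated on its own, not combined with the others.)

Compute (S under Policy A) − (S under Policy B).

Policy A (R + 58, J := 128):
  R = 6 + 58 = 64
  S = 265 − 6·64 = -119
Policy B (R + 32, J + 51):
  R = 6 + 32 = 38
  S = 265 − 6·38 = 37
S: -119 − 37 = -156

-156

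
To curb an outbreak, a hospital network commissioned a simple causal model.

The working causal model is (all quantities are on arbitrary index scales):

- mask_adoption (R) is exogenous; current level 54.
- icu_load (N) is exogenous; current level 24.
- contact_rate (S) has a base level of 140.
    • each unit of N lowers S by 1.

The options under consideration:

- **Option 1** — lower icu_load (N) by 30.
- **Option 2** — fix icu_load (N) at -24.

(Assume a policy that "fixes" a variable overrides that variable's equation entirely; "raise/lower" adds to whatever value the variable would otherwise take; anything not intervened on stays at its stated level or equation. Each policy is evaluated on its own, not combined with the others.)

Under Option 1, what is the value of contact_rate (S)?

Option 1 (N − 30):
  N = 24 − 30 = -6
  S = 140 − (-6) = 146

146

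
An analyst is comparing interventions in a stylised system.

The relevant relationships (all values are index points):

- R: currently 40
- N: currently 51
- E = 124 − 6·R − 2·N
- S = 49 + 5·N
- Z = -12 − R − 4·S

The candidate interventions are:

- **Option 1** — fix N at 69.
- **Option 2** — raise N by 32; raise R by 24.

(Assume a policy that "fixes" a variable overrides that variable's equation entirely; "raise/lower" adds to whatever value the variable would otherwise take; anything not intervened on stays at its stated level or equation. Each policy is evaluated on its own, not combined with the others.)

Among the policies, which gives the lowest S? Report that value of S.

Option 1 (N := 69):
  N = 69
  S = 49 + 5·69 = 394
Option 2 (N + 32, R + 24):
  N = 51 + 32 = 83
  S = 49 + 5·83 = 464
Comparing — Option 1: S=394, Option 2: S=464. Lowest is 394 (Option 1).

394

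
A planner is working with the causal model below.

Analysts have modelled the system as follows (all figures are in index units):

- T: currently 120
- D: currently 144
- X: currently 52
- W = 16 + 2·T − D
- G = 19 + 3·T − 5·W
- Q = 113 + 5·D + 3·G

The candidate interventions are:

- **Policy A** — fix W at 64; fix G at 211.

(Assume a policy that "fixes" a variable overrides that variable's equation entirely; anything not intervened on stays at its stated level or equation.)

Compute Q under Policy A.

1466

Policy A (W := 64, G := 211):
  T = 120
  D = 144
  W = 64
  G = 211
  Q = 113 + 5·144 + 3·211 = 1466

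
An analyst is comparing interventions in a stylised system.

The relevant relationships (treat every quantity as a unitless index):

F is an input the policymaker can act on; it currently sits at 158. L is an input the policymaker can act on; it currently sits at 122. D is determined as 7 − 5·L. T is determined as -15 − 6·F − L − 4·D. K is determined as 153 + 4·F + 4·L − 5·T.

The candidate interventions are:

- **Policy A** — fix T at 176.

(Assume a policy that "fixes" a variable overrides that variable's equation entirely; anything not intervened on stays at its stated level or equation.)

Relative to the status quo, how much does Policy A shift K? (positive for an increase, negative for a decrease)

Baseline:
  F = 158
  L = 122
  D = 7 − 5·122 = -603
  T = -15 − 6·158 − 122 − 4·(-603) = 1327
  K = 153 + 4·158 + 4·122 − 5·1327 = -5362
Policy A (T := 176):
  F = 158
  L = 122
  D = 7 − 5·122 = -603
  T = 176
  K = 153 + 4·158 + 4·122 − 5·176 = 393
Change in K: 393 − (-5362) = 5755

5755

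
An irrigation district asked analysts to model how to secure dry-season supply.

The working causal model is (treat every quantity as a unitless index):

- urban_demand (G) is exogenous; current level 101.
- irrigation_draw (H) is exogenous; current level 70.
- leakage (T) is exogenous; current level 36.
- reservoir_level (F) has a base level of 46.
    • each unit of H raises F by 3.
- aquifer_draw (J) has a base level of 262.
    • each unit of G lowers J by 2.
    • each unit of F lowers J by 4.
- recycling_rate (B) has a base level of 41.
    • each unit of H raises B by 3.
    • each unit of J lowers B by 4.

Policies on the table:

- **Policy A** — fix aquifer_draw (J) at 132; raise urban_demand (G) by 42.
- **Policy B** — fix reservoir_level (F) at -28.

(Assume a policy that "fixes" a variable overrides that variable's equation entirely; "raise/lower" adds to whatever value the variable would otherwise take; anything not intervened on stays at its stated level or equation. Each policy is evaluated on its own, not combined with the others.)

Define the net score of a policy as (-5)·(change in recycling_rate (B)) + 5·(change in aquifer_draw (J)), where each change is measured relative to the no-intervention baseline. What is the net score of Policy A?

27400

Baseline:
  G = 101
  H = 70
  F = 46 + 3·70 = 256
  J = 262 − 2·101 − 4·256 = -964
  B = 41 + 3·70 − 4·(-964) = 4107
Policy A (J := 132, G + 42):
  G = 101 + 42 = 143
  H = 70
  F = 46 + 3·70 = 256
  J = 132
  B = 41 + 3·70 − 4·132 = -277
ΔB = -277 − 4107 = -4384; ΔJ = 132 − (-964) = 1096
Score = (-5)·(-4384) + 5·1096 = 27400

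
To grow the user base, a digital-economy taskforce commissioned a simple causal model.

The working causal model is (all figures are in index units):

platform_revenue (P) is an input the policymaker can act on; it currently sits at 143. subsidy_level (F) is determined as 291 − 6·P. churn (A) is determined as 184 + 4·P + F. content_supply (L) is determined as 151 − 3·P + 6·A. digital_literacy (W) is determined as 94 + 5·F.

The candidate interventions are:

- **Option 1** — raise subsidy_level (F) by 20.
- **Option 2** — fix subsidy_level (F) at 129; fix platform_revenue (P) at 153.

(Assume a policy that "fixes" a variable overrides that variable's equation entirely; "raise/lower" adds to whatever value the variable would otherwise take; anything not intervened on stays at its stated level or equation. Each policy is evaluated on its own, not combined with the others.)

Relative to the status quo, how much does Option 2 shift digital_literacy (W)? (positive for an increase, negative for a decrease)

3480

Baseline:
  P = 143
  F = 291 − 6·143 = -567
  W = 94 + 5·(-567) = -2741
Option 2 (F := 129, P := 153):
  P = 153
  F = 129
  W = 94 + 5·129 = 739
Change in W: 739 − (-2741) = 3480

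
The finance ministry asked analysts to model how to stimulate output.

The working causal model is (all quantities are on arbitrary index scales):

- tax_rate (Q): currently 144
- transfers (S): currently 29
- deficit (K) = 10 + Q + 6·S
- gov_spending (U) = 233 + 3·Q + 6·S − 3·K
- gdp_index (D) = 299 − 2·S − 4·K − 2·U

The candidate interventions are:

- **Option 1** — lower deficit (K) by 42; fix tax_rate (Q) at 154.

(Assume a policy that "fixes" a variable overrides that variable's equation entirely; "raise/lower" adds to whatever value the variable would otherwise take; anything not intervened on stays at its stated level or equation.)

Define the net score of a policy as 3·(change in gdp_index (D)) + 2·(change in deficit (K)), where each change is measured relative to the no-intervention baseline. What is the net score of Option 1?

Baseline:
  Q = 144
  S = 29
  K = 10 + 144 + 6·29 = 328
  U = 233 + 3·144 + 6·29 − 3·328 = -145
  D = 299 − 2·29 − 4·328 − 2·(-145) = -781
Option 1 (K − 42, Q := 154):
  Q = 154
  S = 29
  K = 10 + 154 + 6·29 (−42 from intervention) = 296
  U = 233 + 3·154 + 6·29 − 3·296 = -19
  D = 299 − 2·29 − 4·296 − 2·(-19) = -905
ΔD = -905 − (-781) = -124; ΔK = 296 − 328 = -32
Score = 3·(-124) + 2·(-32) = -436

-436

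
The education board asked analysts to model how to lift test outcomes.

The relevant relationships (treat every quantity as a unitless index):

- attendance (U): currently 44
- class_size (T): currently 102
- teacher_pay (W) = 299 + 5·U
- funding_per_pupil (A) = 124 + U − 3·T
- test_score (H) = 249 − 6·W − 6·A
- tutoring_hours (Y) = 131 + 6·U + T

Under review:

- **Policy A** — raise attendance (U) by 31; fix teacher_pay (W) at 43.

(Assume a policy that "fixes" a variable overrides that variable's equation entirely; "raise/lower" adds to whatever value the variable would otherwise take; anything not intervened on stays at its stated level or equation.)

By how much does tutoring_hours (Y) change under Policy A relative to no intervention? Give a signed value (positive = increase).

Baseline:
  U = 44
  T = 102
  Y = 131 + 6·44 + 102 = 497
Policy A (U + 31, W := 43):
  U = 44 + 31 = 75
  T = 102
  Y = 131 + 6·75 + 102 = 683
Change in Y: 683 − 497 = 186

186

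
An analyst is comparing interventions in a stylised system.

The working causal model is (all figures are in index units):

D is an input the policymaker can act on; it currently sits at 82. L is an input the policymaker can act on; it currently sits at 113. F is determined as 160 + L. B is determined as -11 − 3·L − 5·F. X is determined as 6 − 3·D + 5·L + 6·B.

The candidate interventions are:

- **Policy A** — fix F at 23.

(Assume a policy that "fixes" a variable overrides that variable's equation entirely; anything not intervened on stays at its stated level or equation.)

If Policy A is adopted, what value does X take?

-2465

Policy A (F := 23):
  D = 82
  L = 113
  F = 23
  B = -11 − 3·113 − 5·23 = -465
  X = 6 − 3·82 + 5·113 + 6·(-465) = -2465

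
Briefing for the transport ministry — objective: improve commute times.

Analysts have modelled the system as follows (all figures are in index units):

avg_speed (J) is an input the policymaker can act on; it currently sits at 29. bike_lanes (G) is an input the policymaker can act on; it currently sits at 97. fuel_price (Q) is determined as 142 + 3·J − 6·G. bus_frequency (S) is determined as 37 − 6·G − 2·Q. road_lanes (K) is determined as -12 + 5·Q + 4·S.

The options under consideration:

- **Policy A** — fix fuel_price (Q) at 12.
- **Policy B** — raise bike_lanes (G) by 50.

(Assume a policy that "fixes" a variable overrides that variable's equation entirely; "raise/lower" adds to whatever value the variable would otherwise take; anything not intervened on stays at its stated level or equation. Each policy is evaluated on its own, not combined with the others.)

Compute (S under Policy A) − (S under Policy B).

-1030

Policy A (Q := 12):
  J = 29
  G = 97
  Q = 12
  S = 37 − 6·97 − 2·12 = -569
Policy B (G + 50):
  J = 29
  G = 97 + 50 = 147
  Q = 142 + 3·29 − 6·147 = -653
  S = 37 − 6·147 − 2·(-653) = 461
S: -569 − 461 = -1030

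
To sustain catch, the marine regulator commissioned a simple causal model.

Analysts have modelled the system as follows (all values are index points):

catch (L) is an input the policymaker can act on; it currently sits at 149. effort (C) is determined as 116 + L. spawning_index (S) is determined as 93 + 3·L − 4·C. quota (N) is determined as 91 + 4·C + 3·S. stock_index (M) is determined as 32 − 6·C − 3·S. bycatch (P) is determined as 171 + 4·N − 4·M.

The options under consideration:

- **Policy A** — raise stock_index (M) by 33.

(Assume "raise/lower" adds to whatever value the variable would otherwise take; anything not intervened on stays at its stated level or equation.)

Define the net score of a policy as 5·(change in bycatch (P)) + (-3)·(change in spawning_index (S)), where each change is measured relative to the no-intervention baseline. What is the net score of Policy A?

-660

Baseline:
  L = 149
  C = 116 + 149 = 265
  S = 93 + 3·149 − 4·265 = -520
  N = 91 + 4·265 + 3·(-520) = -409
  M = 32 − 6·265 − 3·(-520) = 2
  P = 171 + 4·(-409) − 4·2 = -1473
Policy A (M + 33):
  L = 149
  C = 116 + 149 = 265
  S = 93 + 3·149 − 4·265 = -520
  N = 91 + 4·265 + 3·(-520) = -409
  M = 32 − 6·265 − 3·(-520) (+33 from intervention) = 35
  P = 171 + 4·(-409) − 4·35 = -1605
ΔP = -1605 − (-1473) = -132; ΔS = -520 − (-520) = 0
Score = 5·(-132) + (-3)·0 = -660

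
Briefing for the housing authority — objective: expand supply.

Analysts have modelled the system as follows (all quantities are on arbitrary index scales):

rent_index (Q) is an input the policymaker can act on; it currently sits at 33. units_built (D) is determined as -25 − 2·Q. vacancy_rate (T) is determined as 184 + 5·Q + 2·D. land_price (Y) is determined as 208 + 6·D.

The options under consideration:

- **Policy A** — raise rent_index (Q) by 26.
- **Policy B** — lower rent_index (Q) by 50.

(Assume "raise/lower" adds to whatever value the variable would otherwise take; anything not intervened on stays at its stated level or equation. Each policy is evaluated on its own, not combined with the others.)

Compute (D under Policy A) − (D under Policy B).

Policy A (Q + 26):
  Q = 33 + 26 = 59
  D = -25 − 2·59 = -143
Policy B (Q − 50):
  Q = 33 − 50 = -17
  D = -25 − 2·(-17) = 9
D: -143 − 9 = -152

-152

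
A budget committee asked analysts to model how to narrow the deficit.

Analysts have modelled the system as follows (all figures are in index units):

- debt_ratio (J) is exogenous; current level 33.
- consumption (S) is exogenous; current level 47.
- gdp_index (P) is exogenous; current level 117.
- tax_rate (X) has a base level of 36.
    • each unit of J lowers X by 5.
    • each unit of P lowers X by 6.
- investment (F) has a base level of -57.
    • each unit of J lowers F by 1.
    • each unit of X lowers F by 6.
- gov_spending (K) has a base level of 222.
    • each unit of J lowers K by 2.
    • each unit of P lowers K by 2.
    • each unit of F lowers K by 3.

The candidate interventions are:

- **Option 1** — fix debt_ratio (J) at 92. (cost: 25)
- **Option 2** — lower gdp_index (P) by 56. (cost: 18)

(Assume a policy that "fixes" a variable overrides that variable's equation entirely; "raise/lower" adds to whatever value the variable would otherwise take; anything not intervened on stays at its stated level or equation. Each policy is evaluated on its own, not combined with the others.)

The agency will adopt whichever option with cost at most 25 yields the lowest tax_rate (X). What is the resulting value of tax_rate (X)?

-1126

Option 1 (J := 92):
  J = 92
  P = 117
  X = 36 − 5·92 − 6·117 = -1126
Option 2 (P − 56):
  J = 33
  P = 117 − 56 = 61
  X = 36 − 5·33 − 6·61 = -495
Comparing — Option 1: X=-1126, Option 2: X=-495. Lowest is -1126 (Option 1).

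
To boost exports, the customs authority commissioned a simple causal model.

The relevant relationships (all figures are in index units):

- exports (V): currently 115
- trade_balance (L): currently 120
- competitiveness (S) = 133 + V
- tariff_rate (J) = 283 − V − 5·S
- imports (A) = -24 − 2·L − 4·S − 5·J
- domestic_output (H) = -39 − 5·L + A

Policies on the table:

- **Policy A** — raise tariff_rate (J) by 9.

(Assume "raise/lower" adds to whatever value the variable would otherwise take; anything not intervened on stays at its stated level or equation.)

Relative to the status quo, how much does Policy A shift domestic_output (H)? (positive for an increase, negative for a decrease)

-45

Baseline:
  V = 115
  L = 120
  S = 133 + 115 = 248
  J = 283 − 115 − 5·248 = -1072
  A = -24 − 2·120 − 4·248 − 5·(-1072) = 4104
  H = -39 − 5·120 + 4104 = 3465
Policy A (J + 9):
  V = 115
  L = 120
  S = 133 + 115 = 248
  J = 283 − 115 − 5·248 (+9 from intervention) = -1063
  A = -24 − 2·120 − 4·248 − 5·(-1063) = 4059
  H = -39 − 5·120 + 4059 = 3420
Change in H: 3420 − 3465 = -45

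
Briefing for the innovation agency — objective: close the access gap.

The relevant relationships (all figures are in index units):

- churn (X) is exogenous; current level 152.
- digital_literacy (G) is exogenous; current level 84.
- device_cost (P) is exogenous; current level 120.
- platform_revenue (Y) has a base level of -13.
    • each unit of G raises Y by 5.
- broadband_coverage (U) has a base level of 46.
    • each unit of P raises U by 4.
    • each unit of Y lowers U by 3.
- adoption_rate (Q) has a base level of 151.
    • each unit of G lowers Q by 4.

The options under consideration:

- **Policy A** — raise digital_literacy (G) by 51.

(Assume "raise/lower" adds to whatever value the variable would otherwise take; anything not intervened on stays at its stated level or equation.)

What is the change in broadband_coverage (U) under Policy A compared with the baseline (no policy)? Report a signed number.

-765

Baseline:
  G = 84
  P = 120
  Y = -13 + 5·84 = 407
  U = 46 + 4·120 − 3·407 = -695
Policy A (G + 51):
  G = 84 + 51 = 135
  P = 120
  Y = -13 + 5·135 = 662
  U = 46 + 4·120 − 3·662 = -1460
Change in U: -1460 − (-695) = -765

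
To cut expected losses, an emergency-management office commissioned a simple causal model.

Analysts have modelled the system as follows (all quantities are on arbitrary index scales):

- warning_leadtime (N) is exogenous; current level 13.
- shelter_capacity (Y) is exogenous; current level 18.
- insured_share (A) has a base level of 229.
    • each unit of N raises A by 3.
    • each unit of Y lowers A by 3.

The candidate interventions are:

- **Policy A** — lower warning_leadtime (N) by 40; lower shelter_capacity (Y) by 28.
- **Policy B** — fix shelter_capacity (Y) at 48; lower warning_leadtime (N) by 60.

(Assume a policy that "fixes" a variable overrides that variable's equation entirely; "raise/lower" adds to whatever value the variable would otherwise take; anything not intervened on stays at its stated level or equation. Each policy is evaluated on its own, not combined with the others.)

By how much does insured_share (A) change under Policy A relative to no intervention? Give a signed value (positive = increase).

Baseline:
  N = 13
  Y = 18
  A = 229 + 3·13 − 3·18 = 214
Policy A (N − 40, Y − 28):
  N = 13 − 40 = -27
  Y = 18 − 28 = -10
  A = 229 + 3·(-27) − 3·(-10) = 178
Change in A: 178 − 214 = -36

-36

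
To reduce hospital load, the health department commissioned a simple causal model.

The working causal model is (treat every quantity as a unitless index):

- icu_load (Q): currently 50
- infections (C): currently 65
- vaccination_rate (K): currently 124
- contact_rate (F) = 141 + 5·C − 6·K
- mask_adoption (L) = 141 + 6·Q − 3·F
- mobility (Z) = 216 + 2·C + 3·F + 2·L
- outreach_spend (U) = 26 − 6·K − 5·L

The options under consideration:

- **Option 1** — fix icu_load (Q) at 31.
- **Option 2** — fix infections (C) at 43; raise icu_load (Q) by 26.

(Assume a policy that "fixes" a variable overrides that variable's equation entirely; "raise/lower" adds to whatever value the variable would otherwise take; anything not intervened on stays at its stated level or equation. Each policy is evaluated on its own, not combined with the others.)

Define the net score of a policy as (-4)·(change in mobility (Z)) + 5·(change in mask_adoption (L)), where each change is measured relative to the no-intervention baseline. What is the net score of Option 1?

Baseline:
  Q = 50
  C = 65
  K = 124
  F = 141 + 5·65 − 6·124 = -278
  L = 141 + 6·50 − 3·(-278) = 1275
  Z = 216 + 2·65 + 3·(-278) + 2·1275 = 2062
Option 1 (Q := 31):
  Q = 31
  C = 65
  K = 124
  F = 141 + 5·65 − 6·124 = -278
  L = 141 + 6·31 − 3·(-278) = 1161
  Z = 216 + 2·65 + 3·(-278) + 2·1161 = 1834
ΔZ = 1834 − 2062 = -228; ΔL = 1161 − 1275 = -114
Score = (-4)·(-228) + 5·(-114) = 342

342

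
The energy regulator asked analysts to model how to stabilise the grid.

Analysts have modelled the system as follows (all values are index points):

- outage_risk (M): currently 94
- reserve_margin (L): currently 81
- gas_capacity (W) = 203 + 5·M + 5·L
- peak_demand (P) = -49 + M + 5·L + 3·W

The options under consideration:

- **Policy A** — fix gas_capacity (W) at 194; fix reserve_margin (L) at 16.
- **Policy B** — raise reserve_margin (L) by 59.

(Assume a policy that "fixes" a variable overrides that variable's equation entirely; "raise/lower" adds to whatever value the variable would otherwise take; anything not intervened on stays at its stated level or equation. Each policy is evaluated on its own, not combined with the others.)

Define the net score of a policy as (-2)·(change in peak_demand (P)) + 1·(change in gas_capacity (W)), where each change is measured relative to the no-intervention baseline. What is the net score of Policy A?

5070

Baseline:
  M = 94
  L = 81
  W = 203 + 5·94 + 5·81 = 1078
  P = -49 + 94 + 5·81 + 3·1078 = 3684
Policy A (W := 194, L := 16):
  M = 94
  L = 16
  W = 194
  P = -49 + 94 + 5·16 + 3·194 = 707
ΔP = 707 − 3684 = -2977; ΔW = 194 − 1078 = -884
Score = (-2)·(-2977) + 1·(-884) = 5070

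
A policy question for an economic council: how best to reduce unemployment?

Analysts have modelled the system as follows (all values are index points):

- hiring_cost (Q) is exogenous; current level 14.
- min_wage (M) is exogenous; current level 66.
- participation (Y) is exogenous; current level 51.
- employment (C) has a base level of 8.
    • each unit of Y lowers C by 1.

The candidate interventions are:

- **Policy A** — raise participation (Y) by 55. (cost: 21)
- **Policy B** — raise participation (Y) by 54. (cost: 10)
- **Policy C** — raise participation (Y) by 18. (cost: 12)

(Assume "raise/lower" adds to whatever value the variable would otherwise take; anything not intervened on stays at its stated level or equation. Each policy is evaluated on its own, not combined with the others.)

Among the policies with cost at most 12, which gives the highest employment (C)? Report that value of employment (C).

Policy B (Y + 54):
  Y = 51 + 54 = 105
  C = 8 − 105 = -97
Policy C (Y + 18):
  Y = 51 + 18 = 69
  C = 8 − 69 = -61
Comparing — Policy B: C=-97, Policy C: C=-61. Highest is -61 (Policy C).

-61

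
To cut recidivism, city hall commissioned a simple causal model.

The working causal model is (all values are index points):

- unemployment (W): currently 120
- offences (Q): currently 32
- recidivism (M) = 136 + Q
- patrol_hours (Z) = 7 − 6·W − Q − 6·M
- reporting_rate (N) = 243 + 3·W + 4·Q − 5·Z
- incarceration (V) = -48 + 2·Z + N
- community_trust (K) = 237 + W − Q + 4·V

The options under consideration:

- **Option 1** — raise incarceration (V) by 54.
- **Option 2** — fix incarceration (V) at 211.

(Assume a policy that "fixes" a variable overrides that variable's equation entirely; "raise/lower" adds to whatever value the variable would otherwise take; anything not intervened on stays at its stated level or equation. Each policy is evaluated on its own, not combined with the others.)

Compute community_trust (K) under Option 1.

24309

Option 1 (V + 54):
  W = 120
  Q = 32
  M = 136 + 32 = 168
  Z = 7 − 6·120 − 32 − 6·168 = -1753
  N = 243 + 3·120 + 4·32 − 5·(-1753) = 9496
  V = -48 + 2·(-1753) + 9496 (+54 from intervention) = 5996
  K = 237 + 120 − 32 + 4·5996 = 24309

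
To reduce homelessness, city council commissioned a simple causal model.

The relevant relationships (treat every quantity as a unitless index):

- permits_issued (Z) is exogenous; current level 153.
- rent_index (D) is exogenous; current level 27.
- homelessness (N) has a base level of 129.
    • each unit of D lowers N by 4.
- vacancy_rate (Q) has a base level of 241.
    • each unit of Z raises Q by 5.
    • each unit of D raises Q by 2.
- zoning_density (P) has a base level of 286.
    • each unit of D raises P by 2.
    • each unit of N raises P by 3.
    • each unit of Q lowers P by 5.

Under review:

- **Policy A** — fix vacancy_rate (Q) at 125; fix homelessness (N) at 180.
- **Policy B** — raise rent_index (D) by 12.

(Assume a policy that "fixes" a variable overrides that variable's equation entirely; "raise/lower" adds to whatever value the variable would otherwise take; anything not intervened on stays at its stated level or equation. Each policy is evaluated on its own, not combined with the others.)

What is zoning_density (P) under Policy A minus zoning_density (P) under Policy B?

5392

Policy A (Q := 125, N := 180):
  Z = 153
  D = 27
  N = 180
  Q = 125
  P = 286 + 2·27 + 3·180 − 5·125 = 255
Policy B (D + 12):
  Z = 153
  D = 27 + 12 = 39
  N = 129 − 4·39 = -27
  Q = 241 + 5·153 + 2·39 = 1084
  P = 286 + 2·39 + 3·(-27) − 5·1084 = -5137
P: 255 − (-5137) = 5392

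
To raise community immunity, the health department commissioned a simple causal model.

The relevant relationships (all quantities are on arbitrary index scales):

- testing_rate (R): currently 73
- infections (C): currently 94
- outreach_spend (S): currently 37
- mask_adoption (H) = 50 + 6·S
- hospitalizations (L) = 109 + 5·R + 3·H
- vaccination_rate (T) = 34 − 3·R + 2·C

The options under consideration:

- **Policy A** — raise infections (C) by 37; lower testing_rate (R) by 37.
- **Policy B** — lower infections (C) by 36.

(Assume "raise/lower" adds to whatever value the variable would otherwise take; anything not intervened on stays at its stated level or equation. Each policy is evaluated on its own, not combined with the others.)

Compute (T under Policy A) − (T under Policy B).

Policy A (C + 37, R − 37):
  R = 73 − 37 = 36
  C = 94 + 37 = 131
  T = 34 − 3·36 + 2·131 = 188
Policy B (C − 36):
  R = 73
  C = 94 − 36 = 58
  T = 34 − 3·73 + 2·58 = -69
T: 188 − (-69) = 257

257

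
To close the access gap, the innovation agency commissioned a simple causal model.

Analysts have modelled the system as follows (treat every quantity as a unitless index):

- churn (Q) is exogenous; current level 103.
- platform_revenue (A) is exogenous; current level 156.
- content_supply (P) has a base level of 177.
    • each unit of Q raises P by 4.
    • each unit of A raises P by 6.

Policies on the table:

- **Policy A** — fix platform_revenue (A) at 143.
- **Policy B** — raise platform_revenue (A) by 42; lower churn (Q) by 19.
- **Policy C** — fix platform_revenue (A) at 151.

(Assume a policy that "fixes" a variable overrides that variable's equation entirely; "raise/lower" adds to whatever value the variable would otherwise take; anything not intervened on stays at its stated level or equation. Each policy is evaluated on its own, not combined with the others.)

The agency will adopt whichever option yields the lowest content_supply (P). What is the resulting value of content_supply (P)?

Policy A (A := 143):
  Q = 103
  A = 143
  P = 177 + 4·103 + 6·143 = 1447
Policy B (A + 42, Q − 19):
  Q = 103 − 19 = 84
  A = 156 + 42 = 198
  P = 177 + 4·84 + 6·198 = 1701
Policy C (A := 151):
  Q = 103
  A = 151
  P = 177 + 4·103 + 6·151 = 1495
Comparing — Policy A: P=1447, Policy B: P=1701, Policy C: P=1495. Lowest is 1447 (Policy A).

1447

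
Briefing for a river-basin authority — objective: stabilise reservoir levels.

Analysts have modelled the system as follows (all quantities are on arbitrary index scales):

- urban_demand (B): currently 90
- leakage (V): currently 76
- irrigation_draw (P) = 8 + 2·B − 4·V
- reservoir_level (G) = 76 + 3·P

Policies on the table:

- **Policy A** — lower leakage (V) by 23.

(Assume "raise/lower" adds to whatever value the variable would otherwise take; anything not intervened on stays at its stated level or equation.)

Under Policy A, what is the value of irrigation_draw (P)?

-24

Policy A (V − 23):
  B = 90
  V = 76 − 23 = 53
  P = 8 + 2·90 − 4·53 = -24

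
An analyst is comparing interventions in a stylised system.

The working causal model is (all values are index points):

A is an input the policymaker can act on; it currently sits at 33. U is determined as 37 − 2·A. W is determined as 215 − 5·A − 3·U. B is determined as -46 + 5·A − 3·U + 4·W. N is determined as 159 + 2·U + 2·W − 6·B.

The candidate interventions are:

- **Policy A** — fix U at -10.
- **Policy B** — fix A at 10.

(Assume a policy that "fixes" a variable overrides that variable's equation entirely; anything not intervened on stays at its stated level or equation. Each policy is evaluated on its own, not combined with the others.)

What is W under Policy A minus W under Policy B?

-34

Policy A (U := -10):
  A = 33
  U = -10
  W = 215 − 5·33 − 3·(-10) = 80
Policy B (A := 10):
  A = 10
  U = 37 − 2·10 = 17
  W = 215 − 5·10 − 3·17 = 114
W: 80 − 114 = -34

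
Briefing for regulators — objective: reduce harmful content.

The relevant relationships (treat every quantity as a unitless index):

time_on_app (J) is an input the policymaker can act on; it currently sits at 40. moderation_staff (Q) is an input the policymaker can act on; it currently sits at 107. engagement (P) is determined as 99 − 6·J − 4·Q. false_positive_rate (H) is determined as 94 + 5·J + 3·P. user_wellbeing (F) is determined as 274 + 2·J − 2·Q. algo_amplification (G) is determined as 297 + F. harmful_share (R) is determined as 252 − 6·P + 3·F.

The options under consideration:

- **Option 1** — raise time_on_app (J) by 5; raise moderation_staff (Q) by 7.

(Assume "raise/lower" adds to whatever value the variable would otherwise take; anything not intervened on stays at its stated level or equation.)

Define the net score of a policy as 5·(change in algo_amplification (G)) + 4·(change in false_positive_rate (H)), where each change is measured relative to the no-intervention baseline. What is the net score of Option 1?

Baseline:
  J = 40
  Q = 107
  P = 99 − 6·40 − 4·107 = -569
  H = 94 + 5·40 + 3·(-569) = -1413
  F = 274 + 2·40 − 2·107 = 140
  G = 297 + 140 = 437
Option 1 (J + 5, Q + 7):
  J = 40 + 5 = 45
  Q = 107 + 7 = 114
  P = 99 − 6·45 − 4·114 = -627
  H = 94 + 5·45 + 3·(-627) = -1562
  F = 274 + 2·45 − 2·114 = 136
  G = 297 + 136 = 433
ΔG = 433 − 437 = -4; ΔH = -1562 − (-1413) = -149
Score = 5·(-4) + 4·(-149) = -616

-616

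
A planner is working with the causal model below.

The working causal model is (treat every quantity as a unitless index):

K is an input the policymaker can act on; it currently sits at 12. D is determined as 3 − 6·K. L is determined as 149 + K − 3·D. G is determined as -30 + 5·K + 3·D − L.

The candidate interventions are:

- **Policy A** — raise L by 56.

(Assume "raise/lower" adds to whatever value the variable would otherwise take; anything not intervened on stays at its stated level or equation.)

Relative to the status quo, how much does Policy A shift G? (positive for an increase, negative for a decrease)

-56

Baseline:
  K = 12
  D = 3 − 6·12 = -69
  L = 149 + 12 − 3·(-69) = 368
  G = -30 + 5·12 + 3·(-69) − 368 = -545
Policy A (L + 56):
  K = 12
  D = 3 − 6·12 = -69
  L = 149 + 12 − 3·(-69) (+56 from intervention) = 424
  G = -30 + 5·12 + 3·(-69) − 424 = -601
Change in G: -601 − (-545) = -56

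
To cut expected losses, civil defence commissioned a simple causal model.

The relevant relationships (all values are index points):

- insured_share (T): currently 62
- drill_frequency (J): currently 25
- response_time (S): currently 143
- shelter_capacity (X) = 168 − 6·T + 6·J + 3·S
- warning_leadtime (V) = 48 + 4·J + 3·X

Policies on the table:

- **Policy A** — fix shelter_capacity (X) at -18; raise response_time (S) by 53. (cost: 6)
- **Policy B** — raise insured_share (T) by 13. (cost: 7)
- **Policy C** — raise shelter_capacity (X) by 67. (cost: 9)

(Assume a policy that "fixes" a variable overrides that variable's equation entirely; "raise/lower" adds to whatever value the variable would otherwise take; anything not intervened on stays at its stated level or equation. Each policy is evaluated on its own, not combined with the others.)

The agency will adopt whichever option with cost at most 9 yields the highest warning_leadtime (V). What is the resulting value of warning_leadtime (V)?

Policy A (X := -18, S + 53):
  T = 62
  J = 25
  S = 143 + 53 = 196
  X = -18
  V = 48 + 4·25 + 3·(-18) = 94
Policy B (T + 13):
  T = 62 + 13 = 75
  J = 25
  S = 143
  X = 168 − 6·75 + 6·25 + 3·143 = 297
  V = 48 + 4·25 + 3·297 = 1039
Policy C (X + 67):
  T = 62
  J = 25
  S = 143
  X = 168 − 6·62 + 6·25 + 3·143 (+67 from intervention) = 442
  V = 48 + 4·25 + 3·442 = 1474
Comparing — Policy A: V=94, Policy B: V=1039, Policy C: V=1474. Highest is 1474 (Policy C).

1474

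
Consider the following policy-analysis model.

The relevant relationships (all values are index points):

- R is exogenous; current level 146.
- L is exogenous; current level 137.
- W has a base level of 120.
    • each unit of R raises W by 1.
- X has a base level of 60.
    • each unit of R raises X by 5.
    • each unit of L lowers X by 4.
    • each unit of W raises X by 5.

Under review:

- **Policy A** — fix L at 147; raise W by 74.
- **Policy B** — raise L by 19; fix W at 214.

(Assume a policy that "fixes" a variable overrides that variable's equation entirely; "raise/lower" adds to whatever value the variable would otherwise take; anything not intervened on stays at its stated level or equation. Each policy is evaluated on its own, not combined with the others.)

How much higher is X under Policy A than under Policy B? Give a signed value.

666

Policy A (L := 147, W + 74):
  R = 146
  L = 147
  W = 120 + 146 (+74 from intervention) = 340
  X = 60 + 5·146 − 4·147 + 5·340 = 1902
Policy B (L + 19, W := 214):
  R = 146
  L = 137 + 19 = 156
  W = 214
  X = 60 + 5·146 − 4·156 + 5·214 = 1236
X: 1902 − 1236 = 666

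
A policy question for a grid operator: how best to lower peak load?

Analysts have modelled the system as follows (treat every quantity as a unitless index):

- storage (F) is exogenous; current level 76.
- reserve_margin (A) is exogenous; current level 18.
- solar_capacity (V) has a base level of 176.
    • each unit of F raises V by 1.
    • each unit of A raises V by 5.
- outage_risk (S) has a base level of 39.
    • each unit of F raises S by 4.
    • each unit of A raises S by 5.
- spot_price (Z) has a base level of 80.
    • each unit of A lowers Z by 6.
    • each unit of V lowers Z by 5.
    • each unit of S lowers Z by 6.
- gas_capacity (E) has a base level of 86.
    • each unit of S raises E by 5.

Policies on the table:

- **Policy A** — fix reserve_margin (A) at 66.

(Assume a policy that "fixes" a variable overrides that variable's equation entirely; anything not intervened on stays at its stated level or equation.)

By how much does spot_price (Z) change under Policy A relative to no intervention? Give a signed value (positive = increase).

Baseline:
  F = 76
  A = 18
  V = 176 + 76 + 5·18 = 342
  S = 39 + 4·76 + 5·18 = 433
  Z = 80 − 6·18 − 5·342 − 6·433 = -4336
Policy A (A := 66):
  F = 76
  A = 66
  V = 176 + 76 + 5·66 = 582
  S = 39 + 4·76 + 5·66 = 673
  Z = 80 − 6·66 − 5·582 − 6·673 = -7264
Change in Z: -7264 − (-4336) = -2928

-2928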